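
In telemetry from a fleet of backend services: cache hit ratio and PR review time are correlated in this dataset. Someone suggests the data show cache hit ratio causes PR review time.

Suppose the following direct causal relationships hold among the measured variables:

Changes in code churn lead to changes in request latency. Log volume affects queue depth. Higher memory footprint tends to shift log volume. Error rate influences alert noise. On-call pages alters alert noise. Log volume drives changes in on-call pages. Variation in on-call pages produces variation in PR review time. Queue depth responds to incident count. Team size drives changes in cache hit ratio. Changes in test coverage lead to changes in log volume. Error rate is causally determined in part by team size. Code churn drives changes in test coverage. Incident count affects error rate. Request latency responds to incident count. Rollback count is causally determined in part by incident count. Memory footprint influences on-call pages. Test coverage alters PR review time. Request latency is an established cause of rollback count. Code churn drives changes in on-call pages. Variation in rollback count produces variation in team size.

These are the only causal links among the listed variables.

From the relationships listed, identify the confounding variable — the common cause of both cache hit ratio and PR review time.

code churn

Code churn has a causal path to cache hit ratio (code churn → request latency → rollback count → team size → cache hit ratio) and a separate causal path to PR review time (code churn → on-call pages → PR review time), so it is a common cause of both.
No stated relationship gives cache hit ratio a causal route to PR review time, so the correlation is explained by the shared upstream cause rather than a direct effect.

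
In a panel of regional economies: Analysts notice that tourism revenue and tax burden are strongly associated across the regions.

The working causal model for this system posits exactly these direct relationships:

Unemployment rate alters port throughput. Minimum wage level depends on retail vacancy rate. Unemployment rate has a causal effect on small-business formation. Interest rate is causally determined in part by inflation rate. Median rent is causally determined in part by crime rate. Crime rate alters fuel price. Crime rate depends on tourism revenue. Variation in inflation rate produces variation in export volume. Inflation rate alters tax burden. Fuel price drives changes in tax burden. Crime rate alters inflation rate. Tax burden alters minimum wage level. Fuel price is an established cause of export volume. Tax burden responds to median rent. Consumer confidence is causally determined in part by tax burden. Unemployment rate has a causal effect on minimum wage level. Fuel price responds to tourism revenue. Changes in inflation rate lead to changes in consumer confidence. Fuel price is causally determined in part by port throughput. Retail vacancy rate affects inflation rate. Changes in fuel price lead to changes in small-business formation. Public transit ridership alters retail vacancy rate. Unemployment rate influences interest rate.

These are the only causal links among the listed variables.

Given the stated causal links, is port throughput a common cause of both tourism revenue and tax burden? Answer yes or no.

Port throughput has no stated causal path to tourism revenue. A confounder must cause both variables, so port throughput does not qualify.

no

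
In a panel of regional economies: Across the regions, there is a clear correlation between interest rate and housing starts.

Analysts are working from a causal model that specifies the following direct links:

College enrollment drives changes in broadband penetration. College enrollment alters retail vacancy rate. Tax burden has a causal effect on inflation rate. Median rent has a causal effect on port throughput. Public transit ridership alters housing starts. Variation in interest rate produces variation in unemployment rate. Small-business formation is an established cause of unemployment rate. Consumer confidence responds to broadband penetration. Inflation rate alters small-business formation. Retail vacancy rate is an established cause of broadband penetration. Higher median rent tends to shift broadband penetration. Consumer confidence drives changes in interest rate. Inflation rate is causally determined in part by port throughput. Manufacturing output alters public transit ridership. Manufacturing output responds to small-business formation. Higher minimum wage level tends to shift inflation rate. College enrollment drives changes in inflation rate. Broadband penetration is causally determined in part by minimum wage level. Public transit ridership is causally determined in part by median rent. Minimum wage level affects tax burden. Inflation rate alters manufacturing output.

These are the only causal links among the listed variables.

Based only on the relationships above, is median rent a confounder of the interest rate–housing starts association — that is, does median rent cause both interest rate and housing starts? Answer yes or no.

Median rent has a causal path to interest rate (median rent → broadband penetration → consumer confidence → interest rate) and to housing starts (median rent → public transit ridership → housing starts), so it is a common cause of both — a confounder.

yes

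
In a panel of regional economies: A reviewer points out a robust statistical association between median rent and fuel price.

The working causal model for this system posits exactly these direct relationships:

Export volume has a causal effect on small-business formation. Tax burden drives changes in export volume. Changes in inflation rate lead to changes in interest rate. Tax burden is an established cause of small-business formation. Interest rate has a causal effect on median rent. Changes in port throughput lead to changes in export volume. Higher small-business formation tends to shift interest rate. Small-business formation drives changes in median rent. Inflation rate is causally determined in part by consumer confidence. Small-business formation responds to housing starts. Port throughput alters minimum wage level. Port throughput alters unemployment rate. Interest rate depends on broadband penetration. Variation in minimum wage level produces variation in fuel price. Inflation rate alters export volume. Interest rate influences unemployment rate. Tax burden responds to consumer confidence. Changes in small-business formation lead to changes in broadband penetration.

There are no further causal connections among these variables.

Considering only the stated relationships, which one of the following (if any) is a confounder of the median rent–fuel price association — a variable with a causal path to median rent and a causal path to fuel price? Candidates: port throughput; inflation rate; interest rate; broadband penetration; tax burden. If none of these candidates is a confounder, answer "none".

port throughput

Port throughput causes median rent (port throughput → export volume → small-business formation → median rent) and also causes fuel price (port throughput → minimum wage level → fuel price); it is a common cause of both.
Each of the other candidates lacks a causal path to at least one of median rent and fuel price, so they do not confound the relationship.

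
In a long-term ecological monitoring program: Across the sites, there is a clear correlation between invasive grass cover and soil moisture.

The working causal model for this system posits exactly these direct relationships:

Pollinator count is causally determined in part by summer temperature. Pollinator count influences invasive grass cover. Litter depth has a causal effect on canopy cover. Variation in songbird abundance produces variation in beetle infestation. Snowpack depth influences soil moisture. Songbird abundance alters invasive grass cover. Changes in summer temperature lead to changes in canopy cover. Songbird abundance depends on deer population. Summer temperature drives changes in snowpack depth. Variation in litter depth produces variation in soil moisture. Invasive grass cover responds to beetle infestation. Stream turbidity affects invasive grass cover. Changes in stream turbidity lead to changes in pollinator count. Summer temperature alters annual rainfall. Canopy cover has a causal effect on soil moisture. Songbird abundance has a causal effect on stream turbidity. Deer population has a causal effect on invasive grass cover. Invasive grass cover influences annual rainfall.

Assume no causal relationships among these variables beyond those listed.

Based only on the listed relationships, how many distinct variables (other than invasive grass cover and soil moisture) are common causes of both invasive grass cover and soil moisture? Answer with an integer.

1

The common causes are: summer temperature (to invasive grass cover via summer temperature → pollinator count → invasive grass cover; to soil moisture via summer temperature → canopy cover → soil moisture).
Every other variable lacks a causal path to at least one of invasive grass cover and soil moisture.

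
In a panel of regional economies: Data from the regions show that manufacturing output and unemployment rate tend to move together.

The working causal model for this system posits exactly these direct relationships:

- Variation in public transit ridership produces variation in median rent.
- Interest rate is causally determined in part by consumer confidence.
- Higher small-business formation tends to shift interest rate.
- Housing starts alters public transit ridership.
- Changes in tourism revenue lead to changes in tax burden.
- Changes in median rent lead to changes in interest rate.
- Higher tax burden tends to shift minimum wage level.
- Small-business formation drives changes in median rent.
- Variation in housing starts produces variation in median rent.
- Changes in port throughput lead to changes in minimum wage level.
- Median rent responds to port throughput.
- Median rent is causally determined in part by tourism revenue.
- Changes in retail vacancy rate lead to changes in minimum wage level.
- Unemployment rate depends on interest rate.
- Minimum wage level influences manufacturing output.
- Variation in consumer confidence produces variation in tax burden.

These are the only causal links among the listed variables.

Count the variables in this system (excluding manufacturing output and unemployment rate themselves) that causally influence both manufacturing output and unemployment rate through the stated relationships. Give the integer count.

3

The common causes are: consumer confidence (to manufacturing output via consumer confidence → tax burden → minimum wage level → manufacturing output; to unemployment rate via consumer confidence → interest rate → unemployment rate); port throughput (to manufacturing output via port throughput → minimum wage level → manufacturing output; to unemployment rate via port throughput → median rent → interest rate → unemployment rate); tourism revenue (to manufacturing output via tourism revenue → tax burden → minimum wage level → manufacturing output; to unemployment rate via tourism revenue → median rent → interest rate → unemployment rate).
Every other variable lacks a causal path to at least one of manufacturing output and unemployment rate.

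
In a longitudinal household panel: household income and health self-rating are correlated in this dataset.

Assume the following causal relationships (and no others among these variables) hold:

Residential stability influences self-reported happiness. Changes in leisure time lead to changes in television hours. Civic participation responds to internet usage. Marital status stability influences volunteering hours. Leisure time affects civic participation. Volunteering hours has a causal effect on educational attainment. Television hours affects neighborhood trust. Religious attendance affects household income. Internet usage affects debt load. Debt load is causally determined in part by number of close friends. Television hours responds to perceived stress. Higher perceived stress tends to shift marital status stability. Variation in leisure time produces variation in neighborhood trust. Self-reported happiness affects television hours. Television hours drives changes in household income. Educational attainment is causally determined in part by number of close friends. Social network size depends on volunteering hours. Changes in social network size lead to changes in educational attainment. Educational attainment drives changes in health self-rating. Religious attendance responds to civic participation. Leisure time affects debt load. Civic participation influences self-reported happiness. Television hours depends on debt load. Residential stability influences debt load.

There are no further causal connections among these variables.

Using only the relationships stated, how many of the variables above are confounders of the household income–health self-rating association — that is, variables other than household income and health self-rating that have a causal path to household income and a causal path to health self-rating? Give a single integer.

The common causes are: number of close friends (to household income via number of close friends → debt load → television hours → household income; to health self-rating via number of close friends → educational attainment → health self-rating); perceived stress (to household income via perceived stress → television hours → household income; to health self-rating via perceived stress → marital status stability → volunteering hours → educational attainment → health self-rating).
Every other variable lacks a causal path to at least one of household income and health self-rating.

2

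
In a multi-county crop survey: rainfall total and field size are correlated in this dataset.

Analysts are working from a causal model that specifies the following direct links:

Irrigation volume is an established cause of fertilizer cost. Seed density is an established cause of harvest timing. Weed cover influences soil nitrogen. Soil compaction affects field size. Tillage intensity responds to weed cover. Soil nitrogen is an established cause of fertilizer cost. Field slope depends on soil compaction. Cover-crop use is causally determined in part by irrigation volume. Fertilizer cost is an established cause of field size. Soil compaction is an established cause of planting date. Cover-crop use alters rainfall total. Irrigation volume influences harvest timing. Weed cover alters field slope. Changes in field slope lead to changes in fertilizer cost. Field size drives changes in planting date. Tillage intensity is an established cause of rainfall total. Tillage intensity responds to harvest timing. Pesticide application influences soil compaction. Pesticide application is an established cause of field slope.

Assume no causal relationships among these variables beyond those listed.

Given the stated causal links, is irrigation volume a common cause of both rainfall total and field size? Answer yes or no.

Irrigation volume has a causal path to rainfall total (irrigation volume → cover-crop use → rainfall total) and to field size (irrigation volume → fertilizer cost → field size), so it is a common cause of both — a confounder.

yes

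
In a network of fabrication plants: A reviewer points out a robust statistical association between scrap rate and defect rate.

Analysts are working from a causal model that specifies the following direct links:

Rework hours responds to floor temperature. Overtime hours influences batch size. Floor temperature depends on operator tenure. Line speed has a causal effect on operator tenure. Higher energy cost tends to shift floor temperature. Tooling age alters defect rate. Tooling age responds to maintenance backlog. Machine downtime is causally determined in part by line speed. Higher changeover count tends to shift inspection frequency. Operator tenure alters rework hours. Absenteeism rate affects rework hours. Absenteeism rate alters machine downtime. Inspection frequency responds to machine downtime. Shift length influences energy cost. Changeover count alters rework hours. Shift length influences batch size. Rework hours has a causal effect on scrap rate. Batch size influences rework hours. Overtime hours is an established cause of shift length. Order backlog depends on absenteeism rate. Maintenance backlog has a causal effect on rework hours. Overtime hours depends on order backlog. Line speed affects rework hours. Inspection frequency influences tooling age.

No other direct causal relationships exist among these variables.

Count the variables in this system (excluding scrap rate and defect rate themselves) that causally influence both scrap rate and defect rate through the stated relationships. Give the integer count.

The common causes are: absenteeism rate (to scrap rate via absenteeism rate → rework hours → scrap rate; to defect rate via absenteeism rate → machine downtime → inspection frequency → tooling age → defect rate); changeover count (to scrap rate via changeover count → rework hours → scrap rate; to defect rate via changeover count → inspection frequency → tooling age → defect rate); line speed (to scrap rate via line speed → rework hours → scrap rate; to defect rate via line speed → machine downtime → inspection frequency → tooling age → defect rate); maintenance backlog (to scrap rate via maintenance backlog → rework hours → scrap rate; to defect rate via maintenance backlog → tooling age → defect rate).
Every other variable lacks a causal path to at least one of scrap rate and defect rate.

4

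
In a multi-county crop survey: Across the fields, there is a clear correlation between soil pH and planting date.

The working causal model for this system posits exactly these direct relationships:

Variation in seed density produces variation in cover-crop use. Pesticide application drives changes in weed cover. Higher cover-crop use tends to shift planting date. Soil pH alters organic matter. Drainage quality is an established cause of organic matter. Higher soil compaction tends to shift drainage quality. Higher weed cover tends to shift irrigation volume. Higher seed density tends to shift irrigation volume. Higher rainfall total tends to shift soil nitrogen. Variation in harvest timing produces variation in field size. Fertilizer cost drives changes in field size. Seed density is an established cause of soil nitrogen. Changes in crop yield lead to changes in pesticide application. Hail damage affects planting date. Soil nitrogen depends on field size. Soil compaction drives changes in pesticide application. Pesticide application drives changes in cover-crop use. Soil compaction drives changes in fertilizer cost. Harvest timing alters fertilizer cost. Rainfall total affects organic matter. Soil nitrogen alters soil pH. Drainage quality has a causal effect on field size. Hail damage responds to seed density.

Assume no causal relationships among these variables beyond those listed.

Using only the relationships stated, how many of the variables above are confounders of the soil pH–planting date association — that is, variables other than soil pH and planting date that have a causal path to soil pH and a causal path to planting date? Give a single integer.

2

The common causes are: seed density (to soil pH via seed density → soil nitrogen → soil pH; to planting date via seed density → cover-crop use → planting date); soil compaction (to soil pH via soil compaction → drainage quality → field size → soil nitrogen → soil pH; to planting date via soil compaction → pesticide application → cover-crop use → planting date).
Every other variable lacks a causal path to at least one of soil pH and planting date.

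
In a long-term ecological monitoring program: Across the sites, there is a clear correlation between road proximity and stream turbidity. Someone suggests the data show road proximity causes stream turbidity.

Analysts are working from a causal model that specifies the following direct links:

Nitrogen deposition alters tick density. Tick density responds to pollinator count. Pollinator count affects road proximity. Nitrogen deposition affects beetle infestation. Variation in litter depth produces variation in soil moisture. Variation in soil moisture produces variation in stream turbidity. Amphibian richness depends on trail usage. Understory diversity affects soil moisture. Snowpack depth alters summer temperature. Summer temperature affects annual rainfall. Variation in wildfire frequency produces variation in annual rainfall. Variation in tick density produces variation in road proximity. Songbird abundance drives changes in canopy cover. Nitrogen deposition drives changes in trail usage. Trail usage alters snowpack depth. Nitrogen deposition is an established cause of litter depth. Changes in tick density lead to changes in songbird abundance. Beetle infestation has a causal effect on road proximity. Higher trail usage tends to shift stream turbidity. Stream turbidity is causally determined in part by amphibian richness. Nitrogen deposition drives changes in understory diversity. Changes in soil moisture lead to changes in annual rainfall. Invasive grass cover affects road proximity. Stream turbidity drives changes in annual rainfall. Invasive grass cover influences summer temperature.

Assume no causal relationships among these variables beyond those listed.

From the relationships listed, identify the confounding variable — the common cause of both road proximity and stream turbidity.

Nitrogen deposition has a causal path to road proximity (nitrogen deposition → beetle infestation → road proximity) and a separate causal path to stream turbidity (nitrogen deposition → trail usage → stream turbidity), so it is a common cause of both.
No stated relationship gives road proximity a causal route to stream turbidity, so the correlation is explained by the shared upstream cause rather than a direct effect.

nitrogen deposition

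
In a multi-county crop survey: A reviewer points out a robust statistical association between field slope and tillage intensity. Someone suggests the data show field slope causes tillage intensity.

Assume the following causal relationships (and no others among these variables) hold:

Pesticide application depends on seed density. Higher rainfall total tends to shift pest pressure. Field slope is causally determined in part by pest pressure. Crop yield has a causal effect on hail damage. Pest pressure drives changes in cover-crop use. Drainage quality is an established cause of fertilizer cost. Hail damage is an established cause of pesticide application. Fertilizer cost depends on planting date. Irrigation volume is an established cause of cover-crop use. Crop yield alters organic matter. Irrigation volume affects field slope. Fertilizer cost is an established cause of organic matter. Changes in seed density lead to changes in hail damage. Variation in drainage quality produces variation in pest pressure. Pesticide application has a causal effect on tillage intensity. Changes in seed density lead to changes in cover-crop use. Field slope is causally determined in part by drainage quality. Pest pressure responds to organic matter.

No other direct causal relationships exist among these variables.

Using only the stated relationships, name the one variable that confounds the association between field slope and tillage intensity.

crop yield

Crop yield has a causal path to field slope (crop yield → organic matter → pest pressure → field slope) and a separate causal path to tillage intensity (crop yield → hail damage → pesticide application → tillage intensity), so it is a common cause of both.
No stated relationship gives field slope a causal route to tillage intensity, so the correlation is explained by the shared upstream cause rather than a direct effect.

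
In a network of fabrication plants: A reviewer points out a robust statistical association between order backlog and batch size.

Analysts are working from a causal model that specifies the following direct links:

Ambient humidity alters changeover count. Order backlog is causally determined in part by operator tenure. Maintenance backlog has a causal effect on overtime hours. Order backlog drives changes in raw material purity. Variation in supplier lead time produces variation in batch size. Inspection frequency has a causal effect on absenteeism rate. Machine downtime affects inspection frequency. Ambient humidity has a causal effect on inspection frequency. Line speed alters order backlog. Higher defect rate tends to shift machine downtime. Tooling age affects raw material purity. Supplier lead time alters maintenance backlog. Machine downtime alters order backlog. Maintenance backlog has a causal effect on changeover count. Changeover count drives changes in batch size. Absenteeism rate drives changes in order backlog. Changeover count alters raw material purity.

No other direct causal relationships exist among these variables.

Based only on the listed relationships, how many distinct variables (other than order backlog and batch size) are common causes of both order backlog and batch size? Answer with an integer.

1

The common causes are: ambient humidity (to order backlog via ambient humidity → inspection frequency → absenteeism rate → order backlog; to batch size via ambient humidity → changeover count → batch size).
Every other variable lacks a causal path to at least one of order backlog and batch size.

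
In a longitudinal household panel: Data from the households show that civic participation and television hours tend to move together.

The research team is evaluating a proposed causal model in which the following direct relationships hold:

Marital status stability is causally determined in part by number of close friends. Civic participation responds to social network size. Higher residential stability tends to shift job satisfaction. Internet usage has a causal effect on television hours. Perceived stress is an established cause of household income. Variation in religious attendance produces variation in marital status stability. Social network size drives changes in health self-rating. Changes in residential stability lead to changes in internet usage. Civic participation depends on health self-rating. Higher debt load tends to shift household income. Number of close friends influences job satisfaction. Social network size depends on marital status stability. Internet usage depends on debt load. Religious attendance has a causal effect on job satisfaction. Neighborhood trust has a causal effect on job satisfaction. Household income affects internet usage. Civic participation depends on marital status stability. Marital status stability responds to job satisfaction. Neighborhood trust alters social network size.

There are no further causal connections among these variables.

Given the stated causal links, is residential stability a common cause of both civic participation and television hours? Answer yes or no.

Residential stability has a causal path to civic participation (residential stability → job satisfaction → marital status stability → civic participation) and to television hours (residential stability → internet usage → television hours), so it is a common cause of both — a confounder.

yes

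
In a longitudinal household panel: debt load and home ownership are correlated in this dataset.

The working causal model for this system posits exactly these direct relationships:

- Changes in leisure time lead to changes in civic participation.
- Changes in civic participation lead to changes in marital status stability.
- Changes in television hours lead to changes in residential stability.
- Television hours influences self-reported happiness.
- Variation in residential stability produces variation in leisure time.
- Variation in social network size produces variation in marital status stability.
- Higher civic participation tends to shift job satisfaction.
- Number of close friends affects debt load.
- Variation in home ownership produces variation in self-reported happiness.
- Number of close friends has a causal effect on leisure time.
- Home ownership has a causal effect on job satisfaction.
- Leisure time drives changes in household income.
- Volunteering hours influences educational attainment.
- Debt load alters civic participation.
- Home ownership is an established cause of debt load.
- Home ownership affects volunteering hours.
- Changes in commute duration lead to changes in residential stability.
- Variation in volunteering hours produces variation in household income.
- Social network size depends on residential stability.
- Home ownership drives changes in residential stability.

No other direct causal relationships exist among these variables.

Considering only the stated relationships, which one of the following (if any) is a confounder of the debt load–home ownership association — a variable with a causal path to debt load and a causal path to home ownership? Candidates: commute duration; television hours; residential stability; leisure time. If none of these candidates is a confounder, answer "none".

None of the listed candidates has causal paths to both debt load and home ownership in the stated relationships, so none is a common cause.

none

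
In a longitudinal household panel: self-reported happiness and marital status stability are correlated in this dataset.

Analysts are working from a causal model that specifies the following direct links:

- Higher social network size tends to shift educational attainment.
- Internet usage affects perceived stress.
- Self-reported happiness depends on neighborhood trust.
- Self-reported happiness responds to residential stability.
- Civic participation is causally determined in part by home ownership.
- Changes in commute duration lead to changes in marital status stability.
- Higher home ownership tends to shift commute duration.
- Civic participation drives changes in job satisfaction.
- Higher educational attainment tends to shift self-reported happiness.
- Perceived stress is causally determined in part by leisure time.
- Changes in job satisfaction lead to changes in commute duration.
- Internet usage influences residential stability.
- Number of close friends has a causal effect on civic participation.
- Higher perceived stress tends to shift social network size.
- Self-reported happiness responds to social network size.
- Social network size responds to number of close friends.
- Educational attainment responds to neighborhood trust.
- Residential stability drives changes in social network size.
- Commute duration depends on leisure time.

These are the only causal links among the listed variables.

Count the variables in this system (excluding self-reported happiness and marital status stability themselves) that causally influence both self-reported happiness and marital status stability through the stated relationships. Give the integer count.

2

The common causes are: leisure time (to self-reported happiness via leisure time → perceived stress → social network size → self-reported happiness; to marital status stability via leisure time → commute duration → marital status stability); number of close friends (to self-reported happiness via number of close friends → social network size → self-reported happiness; to marital status stability via number of close friends → civic participation → job satisfaction → commute duration → marital status stability).
Every other variable lacks a causal path to at least one of self-reported happiness and marital status stability.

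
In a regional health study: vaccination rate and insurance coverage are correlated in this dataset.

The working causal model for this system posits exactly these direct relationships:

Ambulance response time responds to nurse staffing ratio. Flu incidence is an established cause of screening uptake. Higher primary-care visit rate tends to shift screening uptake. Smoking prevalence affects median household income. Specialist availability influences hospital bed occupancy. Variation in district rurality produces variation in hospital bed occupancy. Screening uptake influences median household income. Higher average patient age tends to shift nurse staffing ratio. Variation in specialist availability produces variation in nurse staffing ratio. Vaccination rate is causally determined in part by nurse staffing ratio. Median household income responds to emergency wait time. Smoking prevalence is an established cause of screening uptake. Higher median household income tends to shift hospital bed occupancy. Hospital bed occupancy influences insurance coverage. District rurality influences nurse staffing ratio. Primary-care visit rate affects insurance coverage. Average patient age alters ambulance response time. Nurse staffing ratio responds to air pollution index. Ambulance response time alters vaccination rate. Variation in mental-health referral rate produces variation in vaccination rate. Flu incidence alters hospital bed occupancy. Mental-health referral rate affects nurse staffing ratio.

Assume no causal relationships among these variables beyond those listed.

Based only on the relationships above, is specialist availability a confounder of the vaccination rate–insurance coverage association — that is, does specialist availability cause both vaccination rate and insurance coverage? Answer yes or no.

yes

Specialist availability has a causal path to vaccination rate (specialist availability → nurse staffing ratio → vaccination rate) and to insurance coverage (specialist availability → hospital bed occupancy → insurance coverage), so it is a common cause of both — a confounder.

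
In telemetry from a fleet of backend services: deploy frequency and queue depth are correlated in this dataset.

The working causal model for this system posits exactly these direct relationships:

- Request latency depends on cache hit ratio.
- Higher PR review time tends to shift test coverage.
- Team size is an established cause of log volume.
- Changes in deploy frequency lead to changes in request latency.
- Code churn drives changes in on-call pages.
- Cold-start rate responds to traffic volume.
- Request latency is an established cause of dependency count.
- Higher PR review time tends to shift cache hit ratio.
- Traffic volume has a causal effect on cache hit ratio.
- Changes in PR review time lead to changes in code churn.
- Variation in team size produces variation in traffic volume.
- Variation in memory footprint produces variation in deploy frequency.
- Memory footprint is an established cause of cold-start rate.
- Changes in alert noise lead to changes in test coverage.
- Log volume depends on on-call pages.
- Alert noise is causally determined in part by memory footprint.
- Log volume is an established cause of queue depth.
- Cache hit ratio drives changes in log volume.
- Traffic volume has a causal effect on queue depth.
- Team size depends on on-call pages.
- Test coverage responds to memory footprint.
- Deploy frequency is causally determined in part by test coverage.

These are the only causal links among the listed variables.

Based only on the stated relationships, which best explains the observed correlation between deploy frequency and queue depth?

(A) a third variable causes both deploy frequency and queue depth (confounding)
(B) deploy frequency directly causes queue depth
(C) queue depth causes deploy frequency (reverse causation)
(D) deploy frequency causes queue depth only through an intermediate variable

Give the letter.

A

PR review time causes deploy frequency (PR review time → test coverage → deploy frequency) and queue depth (PR review time → cache hit ratio → log volume → queue depth) — a common cause creating the correlation.
There is no stated path from deploy frequency to queue depth or from queue depth to deploy frequency, so neither direct nor reverse causation applies.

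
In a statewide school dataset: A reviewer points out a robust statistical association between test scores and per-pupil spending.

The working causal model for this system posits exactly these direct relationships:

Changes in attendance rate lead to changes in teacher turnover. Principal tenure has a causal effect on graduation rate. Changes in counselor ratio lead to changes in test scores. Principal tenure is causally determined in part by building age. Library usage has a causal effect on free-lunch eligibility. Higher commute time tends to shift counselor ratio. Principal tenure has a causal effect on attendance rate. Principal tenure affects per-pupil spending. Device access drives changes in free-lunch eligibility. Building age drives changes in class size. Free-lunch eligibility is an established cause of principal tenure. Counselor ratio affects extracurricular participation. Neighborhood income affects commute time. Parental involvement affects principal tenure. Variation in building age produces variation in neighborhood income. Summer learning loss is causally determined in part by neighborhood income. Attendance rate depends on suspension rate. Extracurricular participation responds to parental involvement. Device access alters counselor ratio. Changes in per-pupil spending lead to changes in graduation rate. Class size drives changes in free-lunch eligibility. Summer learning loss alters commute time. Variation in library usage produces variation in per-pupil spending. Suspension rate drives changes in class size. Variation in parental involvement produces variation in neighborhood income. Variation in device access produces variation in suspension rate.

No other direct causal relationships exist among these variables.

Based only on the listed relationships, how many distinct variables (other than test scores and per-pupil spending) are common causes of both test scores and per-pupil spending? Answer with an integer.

The common causes are: building age (to test scores via building age → neighborhood income → commute time → counselor ratio → test scores; to per-pupil spending via building age → principal tenure → per-pupil spending); device access (to test scores via device access → counselor ratio → test scores; to per-pupil spending via device access → free-lunch eligibility → principal tenure → per-pupil spending); parental involvement (to test scores via parental involvement → neighborhood income → commute time → counselor ratio → test scores; to per-pupil spending via parental involvement → principal tenure → per-pupil spending).
Every other variable lacks a causal path to at least one of test scores and per-pupil spending.

3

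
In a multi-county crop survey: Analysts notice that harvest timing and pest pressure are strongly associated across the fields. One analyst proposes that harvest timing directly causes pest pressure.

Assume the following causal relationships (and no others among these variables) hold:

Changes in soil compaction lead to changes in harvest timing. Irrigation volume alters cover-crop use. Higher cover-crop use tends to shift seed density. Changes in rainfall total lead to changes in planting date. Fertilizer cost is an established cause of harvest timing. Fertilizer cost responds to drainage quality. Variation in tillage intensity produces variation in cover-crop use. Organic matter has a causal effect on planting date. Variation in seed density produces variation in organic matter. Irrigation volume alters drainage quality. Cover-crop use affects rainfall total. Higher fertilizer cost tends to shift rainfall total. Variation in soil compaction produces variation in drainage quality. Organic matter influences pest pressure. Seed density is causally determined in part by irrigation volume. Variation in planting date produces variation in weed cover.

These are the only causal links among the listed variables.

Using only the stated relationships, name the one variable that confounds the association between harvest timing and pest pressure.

irrigation volume

Irrigation volume has a causal path to harvest timing (irrigation volume → drainage quality → fertilizer cost → harvest timing) and a separate causal path to pest pressure (irrigation volume → seed density → organic matter → pest pressure), so it is a common cause of both.
No stated relationship gives harvest timing a causal route to pest pressure, so the correlation is explained by the shared upstream cause rather than a direct effect.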